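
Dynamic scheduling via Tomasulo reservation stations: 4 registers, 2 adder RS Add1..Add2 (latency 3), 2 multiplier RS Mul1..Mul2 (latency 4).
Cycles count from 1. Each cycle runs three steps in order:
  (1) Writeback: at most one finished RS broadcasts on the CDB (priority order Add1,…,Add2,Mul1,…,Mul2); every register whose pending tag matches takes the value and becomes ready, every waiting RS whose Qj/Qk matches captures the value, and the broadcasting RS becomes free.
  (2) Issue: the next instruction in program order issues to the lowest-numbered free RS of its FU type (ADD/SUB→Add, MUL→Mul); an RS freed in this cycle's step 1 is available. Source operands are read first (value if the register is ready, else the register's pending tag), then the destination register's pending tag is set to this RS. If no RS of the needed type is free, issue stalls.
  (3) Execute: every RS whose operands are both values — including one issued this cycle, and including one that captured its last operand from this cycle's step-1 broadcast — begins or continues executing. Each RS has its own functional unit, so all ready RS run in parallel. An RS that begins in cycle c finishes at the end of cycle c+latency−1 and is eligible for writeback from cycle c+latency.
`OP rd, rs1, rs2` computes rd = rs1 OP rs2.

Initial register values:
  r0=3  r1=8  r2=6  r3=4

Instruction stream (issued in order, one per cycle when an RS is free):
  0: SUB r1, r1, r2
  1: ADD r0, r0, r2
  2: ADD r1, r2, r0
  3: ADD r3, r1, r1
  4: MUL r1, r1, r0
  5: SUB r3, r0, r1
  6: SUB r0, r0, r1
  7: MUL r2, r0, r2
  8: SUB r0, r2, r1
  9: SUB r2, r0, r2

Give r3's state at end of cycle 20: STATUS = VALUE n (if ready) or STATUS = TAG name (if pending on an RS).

cycle 1: issue SUB r1<-Add1 // r0:3,r1:Add1,r2:6,r3:4
cycle 2: issue ADD r0<-Add2 // r0:Add2,r1:Add1,r2:6,r3:4
cycle 3: stall // r0:Add2,r1:Add1,r2:6,r3:4
cycle 4: CDB Add1=2; issue ADD r1<-Add1 // r0:Add2,r1:Add1,r2:6,r3:4
cycle 5: CDB Add2=9; issue ADD r3<-Add2 // r0:9,r1:Add1,r2:6,r3:Add2
cycle 6: issue MUL r1<-Mul1 // r0:9,r1:Mul1,r2:6,r3:Add2
cycle 7: stall // r0:9,r1:Mul1,r2:6,r3:Add2
cycle 8: CDB Add1=15; issue SUB r3<-Add1 // r0:9,r1:Mul1,r2:6,r3:Add1
cycle 9: stall // r0:9,r1:Mul1,r2:6,r3:Add1
cycle 10: stall // r0:9,r1:Mul1,r2:6,r3:Add1
cycle 11: CDB Add2=30; issue SUB r0<-Add2 // r0:Add2,r1:Mul1,r2:6,r3:Add1
cycle 12: CDB Mul1=135; issue MUL r2<-Mul1 // r0:Add2,r1:135,r2:Mul1,r3:Add1
cycle 13: stall // r0:Add2,r1:135,r2:Mul1,r3:Add1
cycle 14: stall // r0:Add2,r1:135,r2:Mul1,r3:Add1
cycle 15: CDB Add1=-126; issue SUB r0<-Add1 // r0:Add1,r1:135,r2:Mul1,r3:-126
cycle 16: CDB Add2=-126; issue SUB r2<-Add2 // r0:Add1,r1:135,r2:Add2,r3:-126
cycle 17: - // r0:Add1,r1:135,r2:Add2,r3:-126
cycle 18: - // r0:Add1,r1:135,r2:Add2,r3:-126
cycle 19: - // r0:Add1,r1:135,r2:Add2,r3:-126
cycle 20: CDB Mul1=-756 // r0:Add1,r1:135,r2:Add2,r3:-126

STATUS = VALUE -126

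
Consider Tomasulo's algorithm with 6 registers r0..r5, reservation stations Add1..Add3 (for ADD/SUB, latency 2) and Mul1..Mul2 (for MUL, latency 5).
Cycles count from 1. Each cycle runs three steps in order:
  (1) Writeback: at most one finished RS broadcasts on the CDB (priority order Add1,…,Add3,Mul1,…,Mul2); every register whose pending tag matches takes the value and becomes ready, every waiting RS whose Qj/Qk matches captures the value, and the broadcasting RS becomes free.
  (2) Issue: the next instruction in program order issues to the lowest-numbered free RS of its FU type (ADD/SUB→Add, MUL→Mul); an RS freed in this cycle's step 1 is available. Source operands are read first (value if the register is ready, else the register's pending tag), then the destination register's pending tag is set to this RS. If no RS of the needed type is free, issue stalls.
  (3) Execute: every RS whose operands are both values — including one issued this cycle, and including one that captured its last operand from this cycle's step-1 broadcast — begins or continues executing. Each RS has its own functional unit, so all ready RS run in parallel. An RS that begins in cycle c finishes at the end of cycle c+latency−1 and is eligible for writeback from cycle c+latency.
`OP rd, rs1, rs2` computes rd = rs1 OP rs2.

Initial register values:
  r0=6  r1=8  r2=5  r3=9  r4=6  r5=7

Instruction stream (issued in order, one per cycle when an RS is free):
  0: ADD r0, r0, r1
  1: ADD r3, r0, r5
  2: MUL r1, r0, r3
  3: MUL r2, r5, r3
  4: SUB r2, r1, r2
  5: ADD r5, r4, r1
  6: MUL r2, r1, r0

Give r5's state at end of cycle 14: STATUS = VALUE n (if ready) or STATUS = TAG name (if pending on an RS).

STATUS = VALUE 300

c1: issue ADD r0<-Add1 | r0:Add1,r1:8,r2:5,r3:9,r4:6,r5:7
c2: issue ADD r3<-Add2 | r0:Add1,r1:8,r2:5,r3:Add2,r4:6,r5:7
c3: CDB Add1=14; issue MUL r1<-Mul1 | r0:14,r1:Mul1,r2:5,r3:Add2,r4:6,r5:7
c4: issue MUL r2<-Mul2 | r0:14,r1:Mul1,r2:Mul2,r3:Add2,r4:6,r5:7
c5: CDB Add2=21; issue SUB r2<-Add1 | r0:14,r1:Mul1,r2:Add1,r3:21,r4:6,r5:7
c6: issue ADD r5<-Add2 | r0:14,r1:Mul1,r2:Add1,r3:21,r4:6,r5:Add2
c7: stall | r0:14,r1:Mul1,r2:Add1,r3:21,r4:6,r5:Add2
c8: stall | r0:14,r1:Mul1,r2:Add1,r3:21,r4:6,r5:Add2
c9: stall | r0:14,r1:Mul1,r2:Add1,r3:21,r4:6,r5:Add2
c10: CDB Mul1=294; issue MUL r2<-Mul1 | r0:14,r1:294,r2:Mul1,r3:21,r4:6,r5:Add2
c11: CDB Mul2=147 | r0:14,r1:294,r2:Mul1,r3:21,r4:6,r5:Add2
c12: CDB Add2=300 | r0:14,r1:294,r2:Mul1,r3:21,r4:6,r5:300
c13: CDB Add1=147 | r0:14,r1:294,r2:Mul1,r3:21,r4:6,r5:300
c14: - | r0:14,r1:294,r2:Mul1,r3:21,r4:6,r5:300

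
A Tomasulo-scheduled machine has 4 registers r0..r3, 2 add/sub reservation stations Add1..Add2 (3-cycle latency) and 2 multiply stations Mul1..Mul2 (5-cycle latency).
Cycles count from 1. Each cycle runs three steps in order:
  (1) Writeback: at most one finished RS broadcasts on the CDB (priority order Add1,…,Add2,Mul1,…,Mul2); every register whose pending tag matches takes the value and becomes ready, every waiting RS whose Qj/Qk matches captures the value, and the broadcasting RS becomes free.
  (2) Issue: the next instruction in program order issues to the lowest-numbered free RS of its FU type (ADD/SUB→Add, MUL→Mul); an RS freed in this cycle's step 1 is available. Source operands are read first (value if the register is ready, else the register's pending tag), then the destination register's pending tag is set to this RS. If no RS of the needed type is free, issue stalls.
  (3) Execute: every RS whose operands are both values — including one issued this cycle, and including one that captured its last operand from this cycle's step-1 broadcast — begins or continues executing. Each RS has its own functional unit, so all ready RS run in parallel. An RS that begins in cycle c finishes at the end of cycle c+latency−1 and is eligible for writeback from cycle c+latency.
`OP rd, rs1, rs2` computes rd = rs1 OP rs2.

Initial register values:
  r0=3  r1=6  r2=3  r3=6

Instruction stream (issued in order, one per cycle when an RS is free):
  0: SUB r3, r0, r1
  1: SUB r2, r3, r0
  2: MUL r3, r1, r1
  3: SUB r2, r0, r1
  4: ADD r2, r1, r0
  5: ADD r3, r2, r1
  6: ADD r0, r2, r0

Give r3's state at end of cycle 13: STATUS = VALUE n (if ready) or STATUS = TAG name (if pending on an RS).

STATUS = TAG Add2

  c1: issue SUB r3<-Add1  regs: r0:3,r1:6,r2:3,r3:Add1
  c2: issue SUB r2<-Add2  regs: r0:3,r1:6,r2:Add2,r3:Add1
  c3: issue MUL r3<-Mul1  regs: r0:3,r1:6,r2:Add2,r3:Mul1
  c4: CDB Add1=-3; issue SUB r2<-Add1  regs: r0:3,r1:6,r2:Add1,r3:Mul1
  c5: stall  regs: r0:3,r1:6,r2:Add1,r3:Mul1
  c6: stall  regs: r0:3,r1:6,r2:Add1,r3:Mul1
  c7: CDB Add1=-3; issue ADD r2<-Add1  regs: r0:3,r1:6,r2:Add1,r3:Mul1
  c8: CDB Add2=-6; issue ADD r3<-Add2  regs: r0:3,r1:6,r2:Add1,r3:Add2
  c9: CDB Mul1=36; stall  regs: r0:3,r1:6,r2:Add1,r3:Add2
  c10: CDB Add1=9; issue ADD r0<-Add1  regs: r0:Add1,r1:6,r2:9,r3:Add2
  c11: -  regs: r0:Add1,r1:6,r2:9,r3:Add2
  c12: -  regs: r0:Add1,r1:6,r2:9,r3:Add2
  c13: CDB Add1=12  regs: r0:12,r1:6,r2:9,r3:Add2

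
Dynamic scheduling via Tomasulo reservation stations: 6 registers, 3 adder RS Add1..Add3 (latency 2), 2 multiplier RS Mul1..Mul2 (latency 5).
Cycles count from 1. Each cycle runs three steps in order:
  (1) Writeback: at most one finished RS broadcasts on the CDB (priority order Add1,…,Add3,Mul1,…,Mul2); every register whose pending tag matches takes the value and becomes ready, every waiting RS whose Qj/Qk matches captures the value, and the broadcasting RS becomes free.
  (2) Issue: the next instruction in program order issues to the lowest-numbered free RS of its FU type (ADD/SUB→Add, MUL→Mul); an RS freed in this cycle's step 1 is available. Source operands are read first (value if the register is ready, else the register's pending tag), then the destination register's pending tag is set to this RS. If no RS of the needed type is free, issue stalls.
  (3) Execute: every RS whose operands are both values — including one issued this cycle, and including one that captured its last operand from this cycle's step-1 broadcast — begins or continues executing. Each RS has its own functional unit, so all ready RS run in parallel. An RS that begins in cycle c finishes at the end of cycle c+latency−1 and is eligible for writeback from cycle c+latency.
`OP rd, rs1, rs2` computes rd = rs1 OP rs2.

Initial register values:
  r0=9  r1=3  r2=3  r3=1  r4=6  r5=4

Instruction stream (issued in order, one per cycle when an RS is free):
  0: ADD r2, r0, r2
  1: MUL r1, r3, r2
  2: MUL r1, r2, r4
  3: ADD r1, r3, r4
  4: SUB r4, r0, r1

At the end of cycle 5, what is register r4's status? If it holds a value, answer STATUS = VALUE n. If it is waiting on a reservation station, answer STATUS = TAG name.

cycle 1: issue ADD r2<-Add1 // r0:9,r1:3,r2:Add1,r3:1,r4:6,r5:4
cycle 2: issue MUL r1<-Mul1 // r0:9,r1:Mul1,r2:Add1,r3:1,r4:6,r5:4
cycle 3: CDB Add1=12; issue MUL r1<-Mul2 // r0:9,r1:Mul2,r2:12,r3:1,r4:6,r5:4
cycle 4: issue ADD r1<-Add1 // r0:9,r1:Add1,r2:12,r3:1,r4:6,r5:4
cycle 5: issue SUB r4<-Add2 // r0:9,r1:Add1,r2:12,r3:1,r4:Add2,r5:4

STATUS = TAG Add2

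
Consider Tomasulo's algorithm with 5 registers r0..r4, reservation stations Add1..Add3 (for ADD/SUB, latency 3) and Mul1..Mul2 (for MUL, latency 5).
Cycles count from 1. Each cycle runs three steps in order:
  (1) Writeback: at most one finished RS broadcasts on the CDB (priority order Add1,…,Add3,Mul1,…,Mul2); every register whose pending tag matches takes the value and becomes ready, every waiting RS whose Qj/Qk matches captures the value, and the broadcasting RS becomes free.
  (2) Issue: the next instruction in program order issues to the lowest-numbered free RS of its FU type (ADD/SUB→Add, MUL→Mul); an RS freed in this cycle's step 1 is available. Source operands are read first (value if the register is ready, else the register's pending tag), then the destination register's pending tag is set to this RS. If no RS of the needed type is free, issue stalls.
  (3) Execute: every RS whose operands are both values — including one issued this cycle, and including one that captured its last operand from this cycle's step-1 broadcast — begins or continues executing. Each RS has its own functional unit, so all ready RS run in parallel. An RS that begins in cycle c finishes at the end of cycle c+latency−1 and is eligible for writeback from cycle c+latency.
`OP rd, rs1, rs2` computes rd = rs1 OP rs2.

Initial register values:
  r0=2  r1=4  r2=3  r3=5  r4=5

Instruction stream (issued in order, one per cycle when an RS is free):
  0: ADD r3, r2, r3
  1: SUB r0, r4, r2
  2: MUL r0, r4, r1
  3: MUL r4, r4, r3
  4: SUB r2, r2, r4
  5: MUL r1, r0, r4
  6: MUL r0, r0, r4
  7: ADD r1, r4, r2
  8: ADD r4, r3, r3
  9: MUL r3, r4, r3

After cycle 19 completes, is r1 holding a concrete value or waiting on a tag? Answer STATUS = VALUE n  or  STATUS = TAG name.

  c1: issue ADD r3<-Add1  regs: r0:2,r1:4,r2:3,r3:Add1,r4:5
  c2: issue SUB r0<-Add2  regs: r0:Add2,r1:4,r2:3,r3:Add1,r4:5
  c3: issue MUL r0<-Mul1  regs: r0:Mul1,r1:4,r2:3,r3:Add1,r4:5
  c4: CDB Add1=8; issue MUL r4<-Mul2  regs: r0:Mul1,r1:4,r2:3,r3:8,r4:Mul2
  c5: CDB Add2=2; issue SUB r2<-Add1  regs: r0:Mul1,r1:4,r2:Add1,r3:8,r4:Mul2
  c6: stall  regs: r0:Mul1,r1:4,r2:Add1,r3:8,r4:Mul2
  c7: stall  regs: r0:Mul1,r1:4,r2:Add1,r3:8,r4:Mul2
  c8: CDB Mul1=20; issue MUL r1<-Mul1  regs: r0:20,r1:Mul1,r2:Add1,r3:8,r4:Mul2
  c9: CDB Mul2=40; issue MUL r0<-Mul2  regs: r0:Mul2,r1:Mul1,r2:Add1,r3:8,r4:40
  c10: issue ADD r1<-Add2  regs: r0:Mul2,r1:Add2,r2:Add1,r3:8,r4:40
  c11: issue ADD r4<-Add3  regs: r0:Mul2,r1:Add2,r2:Add1,r3:8,r4:Add3
  c12: CDB Add1=-37; stall  regs: r0:Mul2,r1:Add2,r2:-37,r3:8,r4:Add3
  c13: stall  regs: r0:Mul2,r1:Add2,r2:-37,r3:8,r4:Add3
  c14: CDB Add3=16; stall  regs: r0:Mul2,r1:Add2,r2:-37,r3:8,r4:16
  c15: CDB Add2=3; stall  regs: r0:Mul2,r1:3,r2:-37,r3:8,r4:16
  c16: CDB Mul1=800; issue MUL r3<-Mul1  regs: r0:Mul2,r1:3,r2:-37,r3:Mul1,r4:16
  c17: CDB Mul2=800  regs: r0:800,r1:3,r2:-37,r3:Mul1,r4:16
  c18: -  regs: r0:800,r1:3,r2:-37,r3:Mul1,r4:16
  c19: -  regs: r0:800,r1:3,r2:-37,r3:Mul1,r4:16

STATUS = VALUE 3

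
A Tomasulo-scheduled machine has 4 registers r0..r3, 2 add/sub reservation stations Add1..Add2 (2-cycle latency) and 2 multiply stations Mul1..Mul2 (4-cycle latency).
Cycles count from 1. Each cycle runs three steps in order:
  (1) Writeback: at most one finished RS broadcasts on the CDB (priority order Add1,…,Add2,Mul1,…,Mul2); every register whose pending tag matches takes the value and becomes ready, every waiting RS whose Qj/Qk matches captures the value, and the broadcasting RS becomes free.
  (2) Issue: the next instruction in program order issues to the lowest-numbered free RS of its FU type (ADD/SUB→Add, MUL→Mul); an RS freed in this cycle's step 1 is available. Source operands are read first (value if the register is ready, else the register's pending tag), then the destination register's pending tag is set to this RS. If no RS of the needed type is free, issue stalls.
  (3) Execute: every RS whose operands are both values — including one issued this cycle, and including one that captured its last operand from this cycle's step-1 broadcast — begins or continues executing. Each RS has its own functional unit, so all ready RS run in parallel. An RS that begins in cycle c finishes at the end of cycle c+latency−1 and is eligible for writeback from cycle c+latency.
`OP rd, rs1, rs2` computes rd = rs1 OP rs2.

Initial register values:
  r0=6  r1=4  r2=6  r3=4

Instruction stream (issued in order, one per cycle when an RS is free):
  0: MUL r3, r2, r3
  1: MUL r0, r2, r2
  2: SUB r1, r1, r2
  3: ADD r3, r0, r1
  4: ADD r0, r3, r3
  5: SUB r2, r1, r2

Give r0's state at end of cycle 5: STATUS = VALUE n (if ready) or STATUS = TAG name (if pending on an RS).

  c1: issue MUL r3<-Mul1  regs: r0:6,r1:4,r2:6,r3:Mul1
  c2: issue MUL r0<-Mul2  regs: r0:Mul2,r1:4,r2:6,r3:Mul1
  c3: issue SUB r1<-Add1  regs: r0:Mul2,r1:Add1,r2:6,r3:Mul1
  c4: issue ADD r3<-Add2  regs: r0:Mul2,r1:Add1,r2:6,r3:Add2
  c5: CDB Add1=-2; issue ADD r0<-Add1  regs: r0:Add1,r1:-2,r2:6,r3:Add2

STATUS = TAG Add1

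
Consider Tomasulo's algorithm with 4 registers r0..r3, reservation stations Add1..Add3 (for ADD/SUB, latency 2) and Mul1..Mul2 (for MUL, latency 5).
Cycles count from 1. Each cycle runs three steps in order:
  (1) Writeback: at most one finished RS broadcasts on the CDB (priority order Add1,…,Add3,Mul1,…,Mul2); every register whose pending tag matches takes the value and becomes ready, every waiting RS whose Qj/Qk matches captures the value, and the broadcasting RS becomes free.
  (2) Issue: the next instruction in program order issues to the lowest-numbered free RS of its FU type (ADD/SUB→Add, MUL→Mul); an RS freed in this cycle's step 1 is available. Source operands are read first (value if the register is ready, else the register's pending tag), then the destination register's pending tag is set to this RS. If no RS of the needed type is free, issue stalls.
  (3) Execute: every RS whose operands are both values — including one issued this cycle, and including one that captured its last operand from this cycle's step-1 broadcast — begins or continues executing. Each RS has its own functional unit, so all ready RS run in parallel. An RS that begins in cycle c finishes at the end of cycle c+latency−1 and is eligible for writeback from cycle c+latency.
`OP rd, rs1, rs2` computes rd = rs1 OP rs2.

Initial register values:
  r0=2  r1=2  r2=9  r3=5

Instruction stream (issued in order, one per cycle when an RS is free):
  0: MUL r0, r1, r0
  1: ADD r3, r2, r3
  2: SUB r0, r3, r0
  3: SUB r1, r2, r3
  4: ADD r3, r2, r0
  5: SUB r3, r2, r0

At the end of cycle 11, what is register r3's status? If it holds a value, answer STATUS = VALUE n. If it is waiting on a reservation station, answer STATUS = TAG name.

STATUS = VALUE -1

c1: issue MUL r0<-Mul1 | r0:Mul1,r1:2,r2:9,r3:5
c2: issue ADD r3<-Add1 | r0:Mul1,r1:2,r2:9,r3:Add1
c3: issue SUB r0<-Add2 | r0:Add2,r1:2,r2:9,r3:Add1
c4: CDB Add1=14; issue SUB r1<-Add1 | r0:Add2,r1:Add1,r2:9,r3:14
c5: issue ADD r3<-Add3 | r0:Add2,r1:Add1,r2:9,r3:Add3
c6: CDB Add1=-5; issue SUB r3<-Add1 | r0:Add2,r1:-5,r2:9,r3:Add1
c7: CDB Mul1=4 | r0:Add2,r1:-5,r2:9,r3:Add1
c8: - | r0:Add2,r1:-5,r2:9,r3:Add1
c9: CDB Add2=10 | r0:10,r1:-5,r2:9,r3:Add1
c10: - | r0:10,r1:-5,r2:9,r3:Add1
c11: CDB Add1=-1 | r0:10,r1:-5,r2:9,r3:-1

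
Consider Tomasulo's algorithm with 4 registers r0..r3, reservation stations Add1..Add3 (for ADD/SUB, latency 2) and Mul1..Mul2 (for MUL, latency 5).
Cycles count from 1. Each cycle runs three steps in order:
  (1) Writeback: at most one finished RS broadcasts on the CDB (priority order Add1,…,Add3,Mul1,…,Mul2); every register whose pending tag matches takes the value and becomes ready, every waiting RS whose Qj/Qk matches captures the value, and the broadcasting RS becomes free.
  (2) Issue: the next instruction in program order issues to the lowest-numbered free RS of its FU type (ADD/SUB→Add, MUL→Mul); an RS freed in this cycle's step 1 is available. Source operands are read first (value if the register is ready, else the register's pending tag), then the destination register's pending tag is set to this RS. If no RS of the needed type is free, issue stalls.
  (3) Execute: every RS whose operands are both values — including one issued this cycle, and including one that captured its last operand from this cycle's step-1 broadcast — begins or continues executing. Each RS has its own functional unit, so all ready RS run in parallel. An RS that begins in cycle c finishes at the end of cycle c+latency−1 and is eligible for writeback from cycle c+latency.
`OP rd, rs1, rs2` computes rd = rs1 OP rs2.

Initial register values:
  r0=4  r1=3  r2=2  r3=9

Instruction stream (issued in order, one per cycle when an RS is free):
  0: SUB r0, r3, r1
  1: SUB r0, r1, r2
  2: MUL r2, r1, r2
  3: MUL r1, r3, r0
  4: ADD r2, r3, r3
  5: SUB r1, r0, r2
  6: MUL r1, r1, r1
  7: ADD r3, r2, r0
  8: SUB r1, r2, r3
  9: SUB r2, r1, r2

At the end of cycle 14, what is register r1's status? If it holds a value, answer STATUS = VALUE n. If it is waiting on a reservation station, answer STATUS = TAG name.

STATUS = VALUE -1

cycle 1: issue SUB r0<-Add1 // r0:Add1,r1:3,r2:2,r3:9
cycle 2: issue SUB r0<-Add2 // r0:Add2,r1:3,r2:2,r3:9
cycle 3: CDB Add1=6; issue MUL r2<-Mul1 // r0:Add2,r1:3,r2:Mul1,r3:9
cycle 4: CDB Add2=1; issue MUL r1<-Mul2 // r0:1,r1:Mul2,r2:Mul1,r3:9
cycle 5: issue ADD r2<-Add1 // r0:1,r1:Mul2,r2:Add1,r3:9
cycle 6: issue SUB r1<-Add2 // r0:1,r1:Add2,r2:Add1,r3:9
cycle 7: CDB Add1=18; stall // r0:1,r1:Add2,r2:18,r3:9
cycle 8: CDB Mul1=6; issue MUL r1<-Mul1 // r0:1,r1:Mul1,r2:18,r3:9
cycle 9: CDB Add2=-17; issue ADD r3<-Add1 // r0:1,r1:Mul1,r2:18,r3:Add1
cycle 10: CDB Mul2=9; issue SUB r1<-Add2 // r0:1,r1:Add2,r2:18,r3:Add1
cycle 11: CDB Add1=19; issue SUB r2<-Add1 // r0:1,r1:Add2,r2:Add1,r3:19
cycle 12: - // r0:1,r1:Add2,r2:Add1,r3:19
cycle 13: CDB Add2=-1 // r0:1,r1:-1,r2:Add1,r3:19
cycle 14: CDB Mul1=289 // r0:1,r1:-1,r2:Add1,r3:19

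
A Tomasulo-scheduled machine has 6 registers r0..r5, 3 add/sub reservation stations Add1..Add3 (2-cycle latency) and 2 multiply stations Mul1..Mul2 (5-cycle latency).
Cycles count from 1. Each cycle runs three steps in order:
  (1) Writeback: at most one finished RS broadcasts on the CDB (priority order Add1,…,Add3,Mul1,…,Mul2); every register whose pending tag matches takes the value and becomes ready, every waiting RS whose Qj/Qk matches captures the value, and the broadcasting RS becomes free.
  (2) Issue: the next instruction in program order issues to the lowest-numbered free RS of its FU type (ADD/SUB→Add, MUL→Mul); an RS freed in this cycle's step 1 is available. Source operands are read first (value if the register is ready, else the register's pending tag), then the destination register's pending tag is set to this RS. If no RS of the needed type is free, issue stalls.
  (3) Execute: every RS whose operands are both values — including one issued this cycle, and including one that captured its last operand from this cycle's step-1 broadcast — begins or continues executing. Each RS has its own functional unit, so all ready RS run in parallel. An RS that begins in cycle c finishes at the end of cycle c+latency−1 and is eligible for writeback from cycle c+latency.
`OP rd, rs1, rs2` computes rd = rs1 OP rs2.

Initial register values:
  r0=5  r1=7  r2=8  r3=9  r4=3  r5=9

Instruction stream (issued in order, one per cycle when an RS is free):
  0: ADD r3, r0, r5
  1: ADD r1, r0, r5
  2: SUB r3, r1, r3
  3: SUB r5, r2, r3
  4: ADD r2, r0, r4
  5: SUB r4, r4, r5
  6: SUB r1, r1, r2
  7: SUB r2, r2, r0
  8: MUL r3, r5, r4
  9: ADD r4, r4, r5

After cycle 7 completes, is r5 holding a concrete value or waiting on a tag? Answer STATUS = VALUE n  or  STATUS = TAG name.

c1: issue ADD r3<-Add1 | r0:5,r1:7,r2:8,r3:Add1,r4:3,r5:9
c2: issue ADD r1<-Add2 | r0:5,r1:Add2,r2:8,r3:Add1,r4:3,r5:9
c3: CDB Add1=14; issue SUB r3<-Add1 | r0:5,r1:Add2,r2:8,r3:Add1,r4:3,r5:9
c4: CDB Add2=14; issue SUB r5<-Add2 | r0:5,r1:14,r2:8,r3:Add1,r4:3,r5:Add2
c5: issue ADD r2<-Add3 | r0:5,r1:14,r2:Add3,r3:Add1,r4:3,r5:Add2
c6: CDB Add1=0; issue SUB r4<-Add1 | r0:5,r1:14,r2:Add3,r3:0,r4:Add1,r5:Add2
c7: CDB Add3=8; issue SUB r1<-Add3 | r0:5,r1:Add3,r2:8,r3:0,r4:Add1,r5:Add2

STATUS = TAG Add2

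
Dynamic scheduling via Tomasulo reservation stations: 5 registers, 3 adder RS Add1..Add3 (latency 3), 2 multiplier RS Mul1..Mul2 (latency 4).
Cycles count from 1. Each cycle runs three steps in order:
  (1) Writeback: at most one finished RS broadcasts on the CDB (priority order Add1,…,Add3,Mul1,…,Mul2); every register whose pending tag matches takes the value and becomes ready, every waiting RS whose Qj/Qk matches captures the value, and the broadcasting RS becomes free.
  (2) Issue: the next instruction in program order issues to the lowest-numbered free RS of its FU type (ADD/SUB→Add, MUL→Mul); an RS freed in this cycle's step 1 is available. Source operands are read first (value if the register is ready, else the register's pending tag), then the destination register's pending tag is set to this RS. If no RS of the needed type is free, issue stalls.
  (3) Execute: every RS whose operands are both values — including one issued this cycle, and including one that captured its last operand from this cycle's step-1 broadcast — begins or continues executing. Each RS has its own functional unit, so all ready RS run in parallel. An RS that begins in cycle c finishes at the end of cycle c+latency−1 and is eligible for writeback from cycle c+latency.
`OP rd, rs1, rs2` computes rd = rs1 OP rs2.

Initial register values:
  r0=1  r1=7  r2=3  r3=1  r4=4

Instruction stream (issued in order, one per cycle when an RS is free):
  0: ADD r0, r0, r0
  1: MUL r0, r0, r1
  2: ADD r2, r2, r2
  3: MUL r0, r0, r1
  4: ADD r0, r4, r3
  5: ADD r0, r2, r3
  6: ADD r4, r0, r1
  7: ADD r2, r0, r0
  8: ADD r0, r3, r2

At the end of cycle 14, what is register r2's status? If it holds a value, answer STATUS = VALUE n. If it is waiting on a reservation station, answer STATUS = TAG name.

STATUS = VALUE 14

cycle 1: issue ADD r0<-Add1 // r0:Add1,r1:7,r2:3,r3:1,r4:4
cycle 2: issue MUL r0<-Mul1 // r0:Mul1,r1:7,r2:3,r3:1,r4:4
cycle 3: issue ADD r2<-Add2 // r0:Mul1,r1:7,r2:Add2,r3:1,r4:4
cycle 4: CDB Add1=2; issue MUL r0<-Mul2 // r0:Mul2,r1:7,r2:Add2,r3:1,r4:4
cycle 5: issue ADD r0<-Add1 // r0:Add1,r1:7,r2:Add2,r3:1,r4:4
cycle 6: CDB Add2=6; issue ADD r0<-Add2 // r0:Add2,r1:7,r2:6,r3:1,r4:4
cycle 7: issue ADD r4<-Add3 // r0:Add2,r1:7,r2:6,r3:1,r4:Add3
cycle 8: CDB Add1=5; issue ADD r2<-Add1 // r0:Add2,r1:7,r2:Add1,r3:1,r4:Add3
cycle 9: CDB Add2=7; issue ADD r0<-Add2 // r0:Add2,r1:7,r2:Add1,r3:1,r4:Add3
cycle 10: CDB Mul1=14 // r0:Add2,r1:7,r2:Add1,r3:1,r4:Add3
cycle 11: - // r0:Add2,r1:7,r2:Add1,r3:1,r4:Add3
cycle 12: CDB Add1=14 // r0:Add2,r1:7,r2:14,r3:1,r4:Add3
cycle 13: CDB Add3=14 // r0:Add2,r1:7,r2:14,r3:1,r4:14
cycle 14: CDB Mul2=98 // r0:Add2,r1:7,r2:14,r3:1,r4:14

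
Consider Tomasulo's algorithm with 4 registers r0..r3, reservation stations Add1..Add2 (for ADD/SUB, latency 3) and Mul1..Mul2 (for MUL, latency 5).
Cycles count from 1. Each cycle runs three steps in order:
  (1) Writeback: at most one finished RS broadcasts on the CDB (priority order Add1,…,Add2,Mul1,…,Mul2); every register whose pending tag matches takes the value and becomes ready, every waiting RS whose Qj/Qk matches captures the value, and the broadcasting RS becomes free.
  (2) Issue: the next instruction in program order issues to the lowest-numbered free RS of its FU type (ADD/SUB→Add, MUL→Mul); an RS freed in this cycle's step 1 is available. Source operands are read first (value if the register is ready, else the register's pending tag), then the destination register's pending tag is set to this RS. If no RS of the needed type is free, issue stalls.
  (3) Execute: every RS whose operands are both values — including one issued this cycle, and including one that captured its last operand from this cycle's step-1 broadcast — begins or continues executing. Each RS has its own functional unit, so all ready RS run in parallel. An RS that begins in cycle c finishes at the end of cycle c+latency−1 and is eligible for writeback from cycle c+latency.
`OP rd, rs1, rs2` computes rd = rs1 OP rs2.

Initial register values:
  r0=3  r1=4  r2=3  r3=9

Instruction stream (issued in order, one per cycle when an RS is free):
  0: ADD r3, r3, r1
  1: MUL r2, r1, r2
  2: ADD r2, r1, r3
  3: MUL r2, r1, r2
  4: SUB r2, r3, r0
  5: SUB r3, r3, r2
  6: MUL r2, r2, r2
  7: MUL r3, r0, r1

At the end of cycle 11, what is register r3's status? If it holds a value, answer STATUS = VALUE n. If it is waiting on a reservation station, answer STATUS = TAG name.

c1: issue ADD r3<-Add1 | r0:3,r1:4,r2:3,r3:Add1
c2: issue MUL r2<-Mul1 | r0:3,r1:4,r2:Mul1,r3:Add1
c3: issue ADD r2<-Add2 | r0:3,r1:4,r2:Add2,r3:Add1
c4: CDB Add1=13; issue MUL r2<-Mul2 | r0:3,r1:4,r2:Mul2,r3:13
c5: issue SUB r2<-Add1 | r0:3,r1:4,r2:Add1,r3:13
c6: stall | r0:3,r1:4,r2:Add1,r3:13
c7: CDB Add2=17; issue SUB r3<-Add2 | r0:3,r1:4,r2:Add1,r3:Add2
c8: CDB Add1=10; stall | r0:3,r1:4,r2:10,r3:Add2
c9: CDB Mul1=12; issue MUL r2<-Mul1 | r0:3,r1:4,r2:Mul1,r3:Add2
c10: stall | r0:3,r1:4,r2:Mul1,r3:Add2
c11: CDB Add2=3; stall | r0:3,r1:4,r2:Mul1,r3:3

STATUS = VALUE 3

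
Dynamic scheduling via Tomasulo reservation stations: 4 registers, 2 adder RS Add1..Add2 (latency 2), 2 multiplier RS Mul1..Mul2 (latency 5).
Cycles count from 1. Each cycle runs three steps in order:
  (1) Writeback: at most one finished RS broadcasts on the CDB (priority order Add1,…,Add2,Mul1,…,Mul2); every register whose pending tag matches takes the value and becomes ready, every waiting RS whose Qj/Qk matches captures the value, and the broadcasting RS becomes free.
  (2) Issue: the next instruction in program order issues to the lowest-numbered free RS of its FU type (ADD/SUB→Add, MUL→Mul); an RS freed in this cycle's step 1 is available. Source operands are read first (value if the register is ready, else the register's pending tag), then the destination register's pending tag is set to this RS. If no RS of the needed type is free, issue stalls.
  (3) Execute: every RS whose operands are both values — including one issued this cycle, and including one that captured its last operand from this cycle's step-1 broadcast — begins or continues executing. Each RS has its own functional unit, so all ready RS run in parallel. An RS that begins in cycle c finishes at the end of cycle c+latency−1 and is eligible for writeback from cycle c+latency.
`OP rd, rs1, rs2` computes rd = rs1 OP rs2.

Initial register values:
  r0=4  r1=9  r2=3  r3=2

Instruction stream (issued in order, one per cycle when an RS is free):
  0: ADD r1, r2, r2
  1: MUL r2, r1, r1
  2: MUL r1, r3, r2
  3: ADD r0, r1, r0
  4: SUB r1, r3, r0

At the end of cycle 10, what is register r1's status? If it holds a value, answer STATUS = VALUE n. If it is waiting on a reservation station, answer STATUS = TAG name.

c1: issue ADD r1<-Add1 | r0:4,r1:Add1,r2:3,r3:2
c2: issue MUL r2<-Mul1 | r0:4,r1:Add1,r2:Mul1,r3:2
c3: CDB Add1=6; issue MUL r1<-Mul2 | r0:4,r1:Mul2,r2:Mul1,r3:2
c4: issue ADD r0<-Add1 | r0:Add1,r1:Mul2,r2:Mul1,r3:2
c5: issue SUB r1<-Add2 | r0:Add1,r1:Add2,r2:Mul1,r3:2
c6: - | r0:Add1,r1:Add2,r2:Mul1,r3:2
c7: - | r0:Add1,r1:Add2,r2:Mul1,r3:2
c8: CDB Mul1=36 | r0:Add1,r1:Add2,r2:36,r3:2
c9: - | r0:Add1,r1:Add2,r2:36,r3:2
c10: - | r0:Add1,r1:Add2,r2:36,r3:2

STATUS = TAG Add2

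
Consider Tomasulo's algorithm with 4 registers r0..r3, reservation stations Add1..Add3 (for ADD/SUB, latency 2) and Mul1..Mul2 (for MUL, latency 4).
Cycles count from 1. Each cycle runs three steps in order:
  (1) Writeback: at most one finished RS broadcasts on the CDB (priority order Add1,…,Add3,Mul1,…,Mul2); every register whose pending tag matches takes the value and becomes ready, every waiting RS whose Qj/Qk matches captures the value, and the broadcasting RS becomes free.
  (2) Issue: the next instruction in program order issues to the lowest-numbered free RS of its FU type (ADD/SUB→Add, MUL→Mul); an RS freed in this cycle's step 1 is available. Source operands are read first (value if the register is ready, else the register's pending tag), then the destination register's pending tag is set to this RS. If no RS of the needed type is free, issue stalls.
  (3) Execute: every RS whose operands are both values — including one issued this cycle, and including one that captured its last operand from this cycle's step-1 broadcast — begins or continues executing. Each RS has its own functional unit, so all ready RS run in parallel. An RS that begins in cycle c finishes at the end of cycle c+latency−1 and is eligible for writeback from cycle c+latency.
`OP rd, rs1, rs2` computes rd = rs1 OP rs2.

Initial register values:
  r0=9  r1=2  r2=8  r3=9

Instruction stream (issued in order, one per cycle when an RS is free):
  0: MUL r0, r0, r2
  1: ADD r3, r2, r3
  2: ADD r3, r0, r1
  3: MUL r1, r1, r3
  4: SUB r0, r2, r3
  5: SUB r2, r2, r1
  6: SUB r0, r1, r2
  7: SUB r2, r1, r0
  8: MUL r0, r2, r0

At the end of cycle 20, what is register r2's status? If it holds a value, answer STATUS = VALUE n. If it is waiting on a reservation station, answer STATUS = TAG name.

  c1: issue MUL r0<-Mul1  regs: r0:Mul1,r1:2,r2:8,r3:9
  c2: issue ADD r3<-Add1  regs: r0:Mul1,r1:2,r2:8,r3:Add1
  c3: issue ADD r3<-Add2  regs: r0:Mul1,r1:2,r2:8,r3:Add2
  c4: CDB Add1=17; issue MUL r1<-Mul2  regs: r0:Mul1,r1:Mul2,r2:8,r3:Add2
  c5: CDB Mul1=72; issue SUB r0<-Add1  regs: r0:Add1,r1:Mul2,r2:8,r3:Add2
  c6: issue SUB r2<-Add3  regs: r0:Add1,r1:Mul2,r2:Add3,r3:Add2
  c7: CDB Add2=74; issue SUB r0<-Add2  regs: r0:Add2,r1:Mul2,r2:Add3,r3:74
  c8: stall  regs: r0:Add2,r1:Mul2,r2:Add3,r3:74
  c9: CDB Add1=-66; issue SUB r2<-Add1  regs: r0:Add2,r1:Mul2,r2:Add1,r3:74
  c10: issue MUL r0<-Mul1  regs: r0:Mul1,r1:Mul2,r2:Add1,r3:74
  c11: CDB Mul2=148  regs: r0:Mul1,r1:148,r2:Add1,r3:74
  c12: -  regs: r0:Mul1,r1:148,r2:Add1,r3:74
  c13: CDB Add3=-140  regs: r0:Mul1,r1:148,r2:Add1,r3:74
  c14: -  regs: r0:Mul1,r1:148,r2:Add1,r3:74
  c15: CDB Add2=288  regs: r0:Mul1,r1:148,r2:Add1,r3:74
  c16: -  regs: r0:Mul1,r1:148,r2:Add1,r3:74
  c17: CDB Add1=-140  regs: r0:Mul1,r1:148,r2:-140,r3:74
  c18: -  regs: r0:Mul1,r1:148,r2:-140,r3:74
  c19: -  regs: r0:Mul1,r1:148,r2:-140,r3:74
  c20: -  regs: r0:Mul1,r1:148,r2:-140,r3:74

STATUS = VALUE -140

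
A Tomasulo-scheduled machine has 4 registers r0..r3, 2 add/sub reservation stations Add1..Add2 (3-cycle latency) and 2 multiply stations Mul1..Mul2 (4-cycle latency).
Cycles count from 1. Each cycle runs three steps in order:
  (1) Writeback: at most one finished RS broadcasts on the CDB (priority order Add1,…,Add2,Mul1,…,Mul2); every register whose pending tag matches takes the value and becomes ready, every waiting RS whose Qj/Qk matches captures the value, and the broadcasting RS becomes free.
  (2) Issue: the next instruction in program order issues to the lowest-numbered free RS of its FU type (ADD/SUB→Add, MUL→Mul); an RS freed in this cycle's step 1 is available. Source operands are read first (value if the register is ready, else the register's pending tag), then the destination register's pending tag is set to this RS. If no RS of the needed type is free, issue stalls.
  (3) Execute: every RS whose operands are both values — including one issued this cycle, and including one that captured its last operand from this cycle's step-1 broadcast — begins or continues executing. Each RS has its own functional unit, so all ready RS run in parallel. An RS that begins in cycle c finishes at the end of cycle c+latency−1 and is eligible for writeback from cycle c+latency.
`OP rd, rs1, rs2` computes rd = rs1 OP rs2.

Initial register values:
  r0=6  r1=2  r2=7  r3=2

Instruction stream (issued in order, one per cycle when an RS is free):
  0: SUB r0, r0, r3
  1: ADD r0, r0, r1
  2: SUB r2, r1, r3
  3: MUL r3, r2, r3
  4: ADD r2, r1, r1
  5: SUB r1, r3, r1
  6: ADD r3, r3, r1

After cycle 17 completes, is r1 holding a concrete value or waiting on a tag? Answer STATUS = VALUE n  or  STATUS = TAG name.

  c1: issue SUB r0<-Add1  regs: r0:Add1,r1:2,r2:7,r3:2
  c2: issue ADD r0<-Add2  regs: r0:Add2,r1:2,r2:7,r3:2
  c3: stall  regs: r0:Add2,r1:2,r2:7,r3:2
  c4: CDB Add1=4; issue SUB r2<-Add1  regs: r0:Add2,r1:2,r2:Add1,r3:2
  c5: issue MUL r3<-Mul1  regs: r0:Add2,r1:2,r2:Add1,r3:Mul1
  c6: stall  regs: r0:Add2,r1:2,r2:Add1,r3:Mul1
  c7: CDB Add1=0; issue ADD r2<-Add1  regs: r0:Add2,r1:2,r2:Add1,r3:Mul1
  c8: CDB Add2=6; issue SUB r1<-Add2  regs: r0:6,r1:Add2,r2:Add1,r3:Mul1
  c9: stall  regs: r0:6,r1:Add2,r2:Add1,r3:Mul1
  c10: CDB Add1=4; issue ADD r3<-Add1  regs: r0:6,r1:Add2,r2:4,r3:Add1
  c11: CDB Mul1=0  regs: r0:6,r1:Add2,r2:4,r3:Add1
  c12: -  regs: r0:6,r1:Add2,r2:4,r3:Add1
  c13: -  regs: r0:6,r1:Add2,r2:4,r3:Add1
  c14: CDB Add2=-2  regs: r0:6,r1:-2,r2:4,r3:Add1
  c15: -  regs: r0:6,r1:-2,r2:4,r3:Add1
  c16: -  regs: r0:6,r1:-2,r2:4,r3:Add1
  c17: CDB Add1=-2  regs: r0:6,r1:-2,r2:4,r3:-2

STATUS = VALUE -2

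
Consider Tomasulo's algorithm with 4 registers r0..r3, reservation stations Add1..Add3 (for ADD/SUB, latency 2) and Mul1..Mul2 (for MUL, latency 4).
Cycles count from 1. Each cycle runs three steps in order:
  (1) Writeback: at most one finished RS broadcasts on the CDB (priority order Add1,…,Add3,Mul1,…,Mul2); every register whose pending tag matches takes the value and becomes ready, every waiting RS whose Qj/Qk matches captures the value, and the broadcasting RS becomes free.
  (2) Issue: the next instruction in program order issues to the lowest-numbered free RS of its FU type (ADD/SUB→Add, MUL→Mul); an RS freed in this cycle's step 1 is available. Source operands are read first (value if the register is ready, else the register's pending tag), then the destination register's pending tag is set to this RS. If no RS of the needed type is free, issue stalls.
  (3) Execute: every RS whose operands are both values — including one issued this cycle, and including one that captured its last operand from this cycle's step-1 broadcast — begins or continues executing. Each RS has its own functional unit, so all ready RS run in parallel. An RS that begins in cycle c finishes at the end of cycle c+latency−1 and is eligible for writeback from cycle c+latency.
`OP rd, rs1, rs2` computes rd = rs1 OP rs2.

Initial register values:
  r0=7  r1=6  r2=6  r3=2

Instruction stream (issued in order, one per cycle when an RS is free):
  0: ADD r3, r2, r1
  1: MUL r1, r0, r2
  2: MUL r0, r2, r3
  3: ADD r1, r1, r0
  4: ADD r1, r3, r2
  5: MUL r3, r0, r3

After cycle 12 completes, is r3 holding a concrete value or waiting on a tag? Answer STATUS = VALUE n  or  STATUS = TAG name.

STATUS = VALUE 864

c1: issue ADD r3<-Add1 | r0:7,r1:6,r2:6,r3:Add1
c2: issue MUL r1<-Mul1 | r0:7,r1:Mul1,r2:6,r3:Add1
c3: CDB Add1=12; issue MUL r0<-Mul2 | r0:Mul2,r1:Mul1,r2:6,r3:12
c4: issue ADD r1<-Add1 | r0:Mul2,r1:Add1,r2:6,r3:12
c5: issue ADD r1<-Add2 | r0:Mul2,r1:Add2,r2:6,r3:12
c6: CDB Mul1=42; issue MUL r3<-Mul1 | r0:Mul2,r1:Add2,r2:6,r3:Mul1
c7: CDB Add2=18 | r0:Mul2,r1:18,r2:6,r3:Mul1
c8: CDB Mul2=72 | r0:72,r1:18,r2:6,r3:Mul1
c9: - | r0:72,r1:18,r2:6,r3:Mul1
c10: CDB Add1=114 | r0:72,r1:18,r2:6,r3:Mul1
c11: - | r0:72,r1:18,r2:6,r3:Mul1
c12: CDB Mul1=864 | r0:72,r1:18,r2:6,r3:864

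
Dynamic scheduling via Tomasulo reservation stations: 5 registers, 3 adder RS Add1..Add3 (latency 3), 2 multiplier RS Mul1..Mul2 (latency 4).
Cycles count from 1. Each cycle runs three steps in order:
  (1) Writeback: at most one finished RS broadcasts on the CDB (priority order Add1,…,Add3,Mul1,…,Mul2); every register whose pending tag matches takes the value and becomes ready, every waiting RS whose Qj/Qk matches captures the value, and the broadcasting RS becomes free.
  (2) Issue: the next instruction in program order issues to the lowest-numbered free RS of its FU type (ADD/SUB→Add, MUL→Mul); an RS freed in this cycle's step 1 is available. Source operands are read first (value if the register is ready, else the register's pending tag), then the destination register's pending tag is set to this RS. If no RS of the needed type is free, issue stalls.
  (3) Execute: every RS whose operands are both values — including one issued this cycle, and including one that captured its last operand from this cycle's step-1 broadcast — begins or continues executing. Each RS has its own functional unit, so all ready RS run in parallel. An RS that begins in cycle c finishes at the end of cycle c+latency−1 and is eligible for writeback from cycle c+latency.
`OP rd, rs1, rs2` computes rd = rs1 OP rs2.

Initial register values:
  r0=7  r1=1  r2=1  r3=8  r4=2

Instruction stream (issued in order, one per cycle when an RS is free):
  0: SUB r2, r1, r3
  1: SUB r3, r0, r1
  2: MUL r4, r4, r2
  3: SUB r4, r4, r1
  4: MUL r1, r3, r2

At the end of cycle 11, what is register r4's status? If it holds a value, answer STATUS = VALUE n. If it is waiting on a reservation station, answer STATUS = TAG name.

STATUS = VALUE -15

c1: issue SUB r2<-Add1 | r0:7,r1:1,r2:Add1,r3:8,r4:2
c2: issue SUB r3<-Add2 | r0:7,r1:1,r2:Add1,r3:Add2,r4:2
c3: issue MUL r4<-Mul1 | r0:7,r1:1,r2:Add1,r3:Add2,r4:Mul1
c4: CDB Add1=-7; issue SUB r4<-Add1 | r0:7,r1:1,r2:-7,r3:Add2,r4:Add1
c5: CDB Add2=6; issue MUL r1<-Mul2 | r0:7,r1:Mul2,r2:-7,r3:6,r4:Add1
c6: - | r0:7,r1:Mul2,r2:-7,r3:6,r4:Add1
c7: - | r0:7,r1:Mul2,r2:-7,r3:6,r4:Add1
c8: CDB Mul1=-14 | r0:7,r1:Mul2,r2:-7,r3:6,r4:Add1
c9: CDB Mul2=-42 | r0:7,r1:-42,r2:-7,r3:6,r4:Add1
c10: - | r0:7,r1:-42,r2:-7,r3:6,r4:Add1
c11: CDB Add1=-15 | r0:7,r1:-42,r2:-7,r3:6,r4:-15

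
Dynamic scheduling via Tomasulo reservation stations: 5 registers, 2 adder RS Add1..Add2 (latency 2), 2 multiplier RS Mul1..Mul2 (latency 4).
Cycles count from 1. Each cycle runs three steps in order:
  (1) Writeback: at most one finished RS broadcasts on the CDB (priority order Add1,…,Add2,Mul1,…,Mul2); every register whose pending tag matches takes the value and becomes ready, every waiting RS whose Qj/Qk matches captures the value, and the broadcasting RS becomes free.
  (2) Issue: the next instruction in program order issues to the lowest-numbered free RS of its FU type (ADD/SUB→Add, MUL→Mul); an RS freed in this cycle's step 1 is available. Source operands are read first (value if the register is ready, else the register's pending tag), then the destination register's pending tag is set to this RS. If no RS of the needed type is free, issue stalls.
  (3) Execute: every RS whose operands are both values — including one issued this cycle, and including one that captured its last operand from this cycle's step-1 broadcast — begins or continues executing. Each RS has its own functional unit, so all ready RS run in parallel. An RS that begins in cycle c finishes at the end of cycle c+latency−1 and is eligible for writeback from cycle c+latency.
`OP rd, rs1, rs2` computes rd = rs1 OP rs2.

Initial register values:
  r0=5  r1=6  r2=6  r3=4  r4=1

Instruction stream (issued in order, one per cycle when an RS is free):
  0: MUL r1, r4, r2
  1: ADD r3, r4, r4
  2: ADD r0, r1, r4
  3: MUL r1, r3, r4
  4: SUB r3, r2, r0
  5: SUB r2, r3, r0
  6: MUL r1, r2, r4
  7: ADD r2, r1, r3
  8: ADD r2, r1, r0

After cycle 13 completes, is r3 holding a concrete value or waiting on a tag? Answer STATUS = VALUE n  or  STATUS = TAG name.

cycle 1: issue MUL r1<-Mul1 // r0:5,r1:Mul1,r2:6,r3:4,r4:1
cycle 2: issue ADD r3<-Add1 // r0:5,r1:Mul1,r2:6,r3:Add1,r4:1
cycle 3: issue ADD r0<-Add2 // r0:Add2,r1:Mul1,r2:6,r3:Add1,r4:1
cycle 4: CDB Add1=2; issue MUL r1<-Mul2 // r0:Add2,r1:Mul2,r2:6,r3:2,r4:1
cycle 5: CDB Mul1=6; issue SUB r3<-Add1 // r0:Add2,r1:Mul2,r2:6,r3:Add1,r4:1
cycle 6: stall // r0:Add2,r1:Mul2,r2:6,r3:Add1,r4:1
cycle 7: CDB Add2=7; issue SUB r2<-Add2 // r0:7,r1:Mul2,r2:Add2,r3:Add1,r4:1
cycle 8: CDB Mul2=2; issue MUL r1<-Mul1 // r0:7,r1:Mul1,r2:Add2,r3:Add1,r4:1
cycle 9: CDB Add1=-1; issue ADD r2<-Add1 // r0:7,r1:Mul1,r2:Add1,r3:-1,r4:1
cycle 10: stall // r0:7,r1:Mul1,r2:Add1,r3:-1,r4:1
cycle 11: CDB Add2=-8; issue ADD r2<-Add2 // r0:7,r1:Mul1,r2:Add2,r3:-1,r4:1
cycle 12: - // r0:7,r1:Mul1,r2:Add2,r3:-1,r4:1
cycle 13: - // r0:7,r1:Mul1,r2:Add2,r3:-1,r4:1

STATUS = VALUE -1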